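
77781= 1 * 77781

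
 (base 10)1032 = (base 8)2010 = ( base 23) 1lk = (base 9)1366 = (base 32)108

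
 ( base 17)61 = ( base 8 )147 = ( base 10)103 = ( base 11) 94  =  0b1100111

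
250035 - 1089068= -839033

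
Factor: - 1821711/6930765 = -607237/2310255 = - 3^ (-3)*5^ ( - 1 ) * 109^( - 1 )*157^(-1 )*509^1*1193^1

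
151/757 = 151/757 = 0.20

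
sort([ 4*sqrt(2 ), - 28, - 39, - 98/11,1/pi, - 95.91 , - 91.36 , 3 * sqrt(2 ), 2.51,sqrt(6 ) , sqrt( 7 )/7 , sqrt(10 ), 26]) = [ - 95.91, - 91.36 , - 39, - 28  ,- 98/11, 1/pi,  sqrt( 7)/7,  sqrt(6 ) , 2.51,sqrt(10) , 3* sqrt(2 ),4 * sqrt(2), 26]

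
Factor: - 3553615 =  - 5^1*13^1*23^1 * 2377^1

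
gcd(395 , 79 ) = 79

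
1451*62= 89962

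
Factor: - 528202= -2^1*264101^1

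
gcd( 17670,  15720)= 30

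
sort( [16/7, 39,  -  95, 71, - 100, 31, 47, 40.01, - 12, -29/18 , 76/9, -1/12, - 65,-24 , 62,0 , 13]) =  [ - 100,-95, - 65, - 24, - 12,-29/18, - 1/12,0,  16/7, 76/9, 13, 31, 39,40.01,47, 62,71 ] 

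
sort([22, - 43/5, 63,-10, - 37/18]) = [-10, - 43/5, - 37/18, 22,63]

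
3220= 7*460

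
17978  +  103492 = 121470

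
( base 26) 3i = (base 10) 96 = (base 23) 44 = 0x60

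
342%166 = 10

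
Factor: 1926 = 2^1*3^2*107^1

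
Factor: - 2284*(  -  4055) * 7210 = 2^3*5^2*7^1*103^1*571^1*811^1 = 66776280200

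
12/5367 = 4/1789 = 0.00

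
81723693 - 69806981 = 11916712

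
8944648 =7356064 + 1588584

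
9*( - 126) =  -  1134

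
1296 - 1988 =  - 692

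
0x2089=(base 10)8329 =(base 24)EB1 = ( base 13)3A39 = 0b10000010001001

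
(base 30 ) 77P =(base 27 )8Q1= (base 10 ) 6535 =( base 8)14607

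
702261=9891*71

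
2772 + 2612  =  5384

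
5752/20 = 1438/5 = 287.60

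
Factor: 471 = 3^1*157^1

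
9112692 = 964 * 9453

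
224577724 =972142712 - 747564988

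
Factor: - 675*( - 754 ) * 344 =2^4* 3^3*5^2*13^1 * 29^1 * 43^1 = 175078800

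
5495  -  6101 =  - 606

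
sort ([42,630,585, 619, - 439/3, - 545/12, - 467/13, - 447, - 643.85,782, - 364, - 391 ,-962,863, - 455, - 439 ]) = [ - 962, - 643.85,-455, - 447,- 439, - 391, - 364, - 439/3,  -  545/12, - 467/13,42,585,  619, 630,782, 863 ] 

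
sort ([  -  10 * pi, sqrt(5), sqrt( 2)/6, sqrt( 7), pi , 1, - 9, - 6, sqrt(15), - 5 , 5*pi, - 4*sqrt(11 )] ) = [ - 10*pi,-4*sqrt( 11), - 9, - 6, - 5,sqrt (2)/6, 1,sqrt( 5),sqrt(7 ),pi,sqrt( 15),5*pi]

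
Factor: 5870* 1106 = 6492220 =2^2*5^1 *7^1 *79^1 *587^1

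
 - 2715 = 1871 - 4586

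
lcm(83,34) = 2822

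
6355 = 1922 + 4433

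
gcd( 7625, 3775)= 25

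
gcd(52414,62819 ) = 1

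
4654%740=214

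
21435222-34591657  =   - 13156435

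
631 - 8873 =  - 8242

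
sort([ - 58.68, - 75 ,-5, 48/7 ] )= [-75, - 58.68, - 5,48/7 ] 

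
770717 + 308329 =1079046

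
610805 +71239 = 682044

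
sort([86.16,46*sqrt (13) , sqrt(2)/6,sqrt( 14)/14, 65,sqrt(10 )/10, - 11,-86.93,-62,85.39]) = [- 86.93,-62, - 11, sqrt( 2)/6, sqrt(14)/14, sqrt(10)/10,65, 85.39, 86.16,  46*sqrt( 13 )]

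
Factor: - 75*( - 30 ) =2250 = 2^1*3^2*5^3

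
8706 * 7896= 68742576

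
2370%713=231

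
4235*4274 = 18100390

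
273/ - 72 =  - 4 + 5/24 = - 3.79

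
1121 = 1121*1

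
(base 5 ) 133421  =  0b1010101101110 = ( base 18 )gge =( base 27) 7E5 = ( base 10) 5486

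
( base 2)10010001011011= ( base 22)j51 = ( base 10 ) 9307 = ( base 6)111031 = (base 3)110202201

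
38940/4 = 9735 = 9735.00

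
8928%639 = 621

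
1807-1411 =396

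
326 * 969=315894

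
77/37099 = 77/37099=0.00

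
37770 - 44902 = -7132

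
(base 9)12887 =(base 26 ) COA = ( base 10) 8746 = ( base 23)GC6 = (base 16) 222a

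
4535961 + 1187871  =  5723832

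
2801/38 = 2801/38 = 73.71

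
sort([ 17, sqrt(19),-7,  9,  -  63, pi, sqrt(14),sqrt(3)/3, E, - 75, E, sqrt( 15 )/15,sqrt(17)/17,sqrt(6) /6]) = [ - 75,-63,- 7, sqrt(17) /17, sqrt(15)/15,sqrt(6) /6, sqrt( 3) /3,E, E , pi, sqrt(14),sqrt( 19 )  ,  9, 17]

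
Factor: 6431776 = 2^5*13^1*15461^1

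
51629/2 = 25814 + 1/2 = 25814.50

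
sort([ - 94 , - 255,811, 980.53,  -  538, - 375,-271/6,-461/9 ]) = [  -  538, - 375,-255,-94 ,  -  461/9, - 271/6,811,980.53]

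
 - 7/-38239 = 7/38239 = 0.00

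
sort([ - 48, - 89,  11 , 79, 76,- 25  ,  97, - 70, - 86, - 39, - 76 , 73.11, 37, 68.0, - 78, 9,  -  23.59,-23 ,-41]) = [-89, - 86 ,-78, - 76,-70, -48,- 41,-39 , - 25,- 23.59,  -  23, 9, 11, 37, 68.0,73.11,76, 79, 97]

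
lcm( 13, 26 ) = 26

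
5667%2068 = 1531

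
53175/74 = 718 +43/74 = 718.58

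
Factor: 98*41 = 4018=2^1*7^2*41^1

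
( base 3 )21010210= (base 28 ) 6hp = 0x1455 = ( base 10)5205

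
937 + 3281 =4218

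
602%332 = 270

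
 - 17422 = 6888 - 24310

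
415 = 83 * 5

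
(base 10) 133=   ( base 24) 5d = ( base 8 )205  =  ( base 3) 11221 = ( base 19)70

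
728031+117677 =845708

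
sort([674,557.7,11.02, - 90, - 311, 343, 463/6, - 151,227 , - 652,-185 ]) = [ - 652 ,- 311,-185, - 151, - 90 , 11.02,  463/6, 227,  343,  557.7 , 674] 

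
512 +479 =991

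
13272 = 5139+8133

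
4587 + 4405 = 8992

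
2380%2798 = 2380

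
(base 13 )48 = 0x3C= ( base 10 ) 60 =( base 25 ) 2a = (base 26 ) 28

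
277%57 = 49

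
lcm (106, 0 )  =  0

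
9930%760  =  50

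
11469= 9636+1833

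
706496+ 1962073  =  2668569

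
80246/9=8916+2/9=8916.22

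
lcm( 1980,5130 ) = 112860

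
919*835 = 767365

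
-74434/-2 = 37217 + 0/1 = 37217.00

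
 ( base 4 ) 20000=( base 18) 1A8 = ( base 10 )512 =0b1000000000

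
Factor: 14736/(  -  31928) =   -  6/13 = -  2^1*3^1*13^( - 1)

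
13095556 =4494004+8601552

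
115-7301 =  - 7186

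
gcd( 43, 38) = 1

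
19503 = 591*33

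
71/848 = 71/848 = 0.08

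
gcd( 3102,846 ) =282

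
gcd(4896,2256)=48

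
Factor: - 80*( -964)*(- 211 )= - 2^6*5^1*211^1*241^1= - 16272320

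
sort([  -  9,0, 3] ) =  [ - 9,0,3 ]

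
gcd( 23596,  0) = 23596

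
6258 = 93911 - 87653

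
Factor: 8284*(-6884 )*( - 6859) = 2^4*19^4*109^1 * 1721^1 = 391148577104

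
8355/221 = 37 + 178/221 = 37.81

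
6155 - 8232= - 2077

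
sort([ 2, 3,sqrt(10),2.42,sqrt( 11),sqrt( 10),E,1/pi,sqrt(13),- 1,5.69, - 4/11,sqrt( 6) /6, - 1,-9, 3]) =[ - 9, - 1,-1, - 4/11,1/pi, sqrt(6 )/6,2,2.42,E, 3, 3,sqrt(10),sqrt(10 ),sqrt( 11) , sqrt( 13 ),5.69 ]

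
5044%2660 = 2384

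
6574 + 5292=11866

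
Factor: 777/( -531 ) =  - 3^( - 1) *7^1*37^1*59^( - 1 )  =  -259/177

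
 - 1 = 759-760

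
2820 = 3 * 940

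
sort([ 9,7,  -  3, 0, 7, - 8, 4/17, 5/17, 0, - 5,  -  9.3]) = [  -  9.3, - 8,-5, -3, 0, 0, 4/17,5/17,7, 7,9]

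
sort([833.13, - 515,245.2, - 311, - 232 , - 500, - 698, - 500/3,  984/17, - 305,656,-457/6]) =[ - 698, - 515, - 500, - 311, - 305, - 232, - 500/3, - 457/6,984/17,245.2,656,  833.13] 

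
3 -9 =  - 6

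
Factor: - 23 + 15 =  - 2^3 = - 8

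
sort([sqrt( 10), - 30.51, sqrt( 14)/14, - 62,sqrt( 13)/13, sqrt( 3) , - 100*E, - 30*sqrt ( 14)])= [ - 100*E,-30*sqrt(14), - 62, -30.51,sqrt( 14 )/14,sqrt( 13)/13,  sqrt( 3 ),sqrt ( 10 )]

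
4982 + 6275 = 11257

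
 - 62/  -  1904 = 31/952 = 0.03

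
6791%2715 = 1361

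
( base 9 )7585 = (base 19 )F8I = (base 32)5EH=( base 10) 5585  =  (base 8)12721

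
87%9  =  6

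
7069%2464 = 2141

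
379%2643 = 379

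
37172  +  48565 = 85737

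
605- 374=231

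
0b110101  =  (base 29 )1o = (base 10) 53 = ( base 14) 3B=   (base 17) 32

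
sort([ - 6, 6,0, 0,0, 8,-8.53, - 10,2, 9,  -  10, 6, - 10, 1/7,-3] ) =[ - 10,-10, - 10,  -  8.53, - 6,  -  3, 0, 0, 0,1/7,  2  ,  6, 6,8,9] 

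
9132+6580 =15712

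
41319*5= 206595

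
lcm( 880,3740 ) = 14960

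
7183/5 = 1436 + 3/5 = 1436.60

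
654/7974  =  109/1329 = 0.08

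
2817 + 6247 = 9064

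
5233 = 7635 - 2402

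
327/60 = 109/20 = 5.45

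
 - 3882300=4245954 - 8128254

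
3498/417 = 1166/139=8.39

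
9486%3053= 327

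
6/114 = 1/19 = 0.05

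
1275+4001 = 5276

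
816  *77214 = 63006624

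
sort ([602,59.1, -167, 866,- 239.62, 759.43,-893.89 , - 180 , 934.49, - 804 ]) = [ - 893.89, - 804, - 239.62, -180 ,-167, 59.1, 602, 759.43, 866 , 934.49] 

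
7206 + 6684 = 13890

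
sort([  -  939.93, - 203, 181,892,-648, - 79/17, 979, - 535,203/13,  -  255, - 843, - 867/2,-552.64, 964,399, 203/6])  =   [ - 939.93, - 843,  -  648, - 552.64, - 535,-867/2, - 255,-203, - 79/17 , 203/13,203/6, 181, 399, 892, 964, 979] 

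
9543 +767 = 10310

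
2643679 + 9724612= 12368291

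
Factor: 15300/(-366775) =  - 36/863 =- 2^2*3^2*863^ ( - 1 )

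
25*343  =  8575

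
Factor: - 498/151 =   -  2^1*3^1*83^1*151^ ( - 1 ) 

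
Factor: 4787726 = 2^1*23^1*29^1*37^1*97^1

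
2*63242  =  126484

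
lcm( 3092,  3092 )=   3092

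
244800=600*408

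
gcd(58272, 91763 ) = 1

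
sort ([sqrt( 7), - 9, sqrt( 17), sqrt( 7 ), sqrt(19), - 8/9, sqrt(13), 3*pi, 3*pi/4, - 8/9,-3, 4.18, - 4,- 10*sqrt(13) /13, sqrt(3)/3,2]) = [ -9, - 4,  -  3,-10*sqrt(13)/13,-8/9,  -  8/9, sqrt(3)/3, 2, 3*pi/4,sqrt( 7),sqrt (7), sqrt (13 ),sqrt (17), 4.18,  sqrt(19 ), 3*pi]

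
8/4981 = 8/4981= 0.00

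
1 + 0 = 1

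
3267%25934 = 3267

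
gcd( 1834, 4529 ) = 7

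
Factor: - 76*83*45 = -2^2*3^2  *  5^1*19^1* 83^1 = - 283860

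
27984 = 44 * 636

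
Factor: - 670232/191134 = - 2^2*199^1*227^(-1 ) = -796/227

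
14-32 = -18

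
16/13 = 1  +  3/13 =1.23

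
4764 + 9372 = 14136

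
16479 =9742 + 6737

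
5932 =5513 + 419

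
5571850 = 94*59275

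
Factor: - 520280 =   -  2^3  *5^1*13007^1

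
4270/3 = 4270/3 = 1423.33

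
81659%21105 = 18344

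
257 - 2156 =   -  1899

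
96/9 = 32/3 = 10.67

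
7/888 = 7/888 = 0.01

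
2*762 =1524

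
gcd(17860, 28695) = 5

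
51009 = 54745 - 3736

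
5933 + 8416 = 14349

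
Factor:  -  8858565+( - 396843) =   -  2^4*3^1 *29^1*61^1*109^1 = - 9255408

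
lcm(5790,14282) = 214230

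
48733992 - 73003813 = - 24269821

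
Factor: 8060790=2^1*3^1*5^1*268693^1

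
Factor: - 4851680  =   - 2^5*5^1*30323^1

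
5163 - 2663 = 2500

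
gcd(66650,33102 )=2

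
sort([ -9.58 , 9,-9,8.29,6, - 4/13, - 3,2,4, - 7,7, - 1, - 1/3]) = [ - 9.58, - 9, - 7,  -  3, - 1, - 1/3, - 4/13,2,4,6,7,8.29, 9] 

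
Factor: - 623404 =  - 2^2*155851^1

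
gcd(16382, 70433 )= 1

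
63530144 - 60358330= 3171814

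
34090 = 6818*5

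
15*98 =1470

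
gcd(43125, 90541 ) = 1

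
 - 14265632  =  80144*( - 178 ) 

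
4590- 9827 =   -  5237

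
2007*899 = 1804293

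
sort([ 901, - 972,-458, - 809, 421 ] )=[ - 972, - 809,- 458,421, 901]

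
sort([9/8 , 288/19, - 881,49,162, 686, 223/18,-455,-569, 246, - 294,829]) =[ - 881 ,-569, - 455, - 294 , 9/8,223/18,288/19,49, 162,246 , 686, 829]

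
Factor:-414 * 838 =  - 2^2*3^2 *23^1*419^1 = - 346932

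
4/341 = 4/341 = 0.01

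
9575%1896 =95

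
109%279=109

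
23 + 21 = 44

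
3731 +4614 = 8345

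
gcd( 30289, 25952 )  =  1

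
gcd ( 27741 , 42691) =1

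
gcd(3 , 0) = 3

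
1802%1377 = 425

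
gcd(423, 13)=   1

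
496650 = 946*525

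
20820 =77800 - 56980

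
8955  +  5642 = 14597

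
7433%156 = 101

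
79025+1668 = 80693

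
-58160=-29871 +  - 28289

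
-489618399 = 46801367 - 536419766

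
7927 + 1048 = 8975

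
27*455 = 12285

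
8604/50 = 4302/25 = 172.08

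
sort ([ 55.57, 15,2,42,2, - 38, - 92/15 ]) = [ - 38,-92/15,2,2  ,  15,  42,55.57]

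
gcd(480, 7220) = 20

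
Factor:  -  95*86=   -  2^1*5^1*19^1*43^1=-8170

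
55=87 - 32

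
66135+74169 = 140304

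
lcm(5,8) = 40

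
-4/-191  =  4/191 = 0.02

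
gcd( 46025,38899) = 7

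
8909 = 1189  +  7720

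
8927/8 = 8927/8 = 1115.88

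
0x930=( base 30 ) 2IC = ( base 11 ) 1849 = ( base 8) 4460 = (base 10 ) 2352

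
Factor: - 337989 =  - 3^1*112663^1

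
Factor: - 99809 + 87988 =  - 11821^1 =-11821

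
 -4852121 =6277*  (-773 )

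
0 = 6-6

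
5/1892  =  5/1892 =0.00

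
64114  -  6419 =57695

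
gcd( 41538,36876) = 42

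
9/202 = 9/202 = 0.04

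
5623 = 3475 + 2148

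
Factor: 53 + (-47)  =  2^1  *  3^1 = 6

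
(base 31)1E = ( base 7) 63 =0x2d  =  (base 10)45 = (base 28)1h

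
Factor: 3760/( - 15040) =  - 1/4= - 2^(  -  2) 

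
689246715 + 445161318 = 1134408033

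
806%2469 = 806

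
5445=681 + 4764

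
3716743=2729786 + 986957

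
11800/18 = 655+ 5/9  =  655.56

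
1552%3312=1552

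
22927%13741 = 9186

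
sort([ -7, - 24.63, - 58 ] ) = [  -  58, - 24.63, - 7]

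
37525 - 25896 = 11629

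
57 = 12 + 45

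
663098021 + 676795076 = 1339893097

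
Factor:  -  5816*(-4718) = 2^4 * 7^1*337^1 * 727^1 = 27439888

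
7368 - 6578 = 790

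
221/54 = 221/54 = 4.09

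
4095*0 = 0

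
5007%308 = 79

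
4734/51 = 92 + 14/17 = 92.82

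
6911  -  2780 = 4131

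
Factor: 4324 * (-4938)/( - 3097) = 21351912/3097 = 2^3*3^1*19^(-1 ) * 23^1*47^1*163^( - 1)*823^1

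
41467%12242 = 4741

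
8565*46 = 393990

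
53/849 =53/849 = 0.06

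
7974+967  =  8941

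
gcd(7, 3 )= 1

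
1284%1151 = 133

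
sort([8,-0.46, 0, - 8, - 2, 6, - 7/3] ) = [ - 8,-7/3,-2, - 0.46, 0, 6, 8 ]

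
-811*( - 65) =52715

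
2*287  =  574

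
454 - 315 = 139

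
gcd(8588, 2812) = 76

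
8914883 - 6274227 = 2640656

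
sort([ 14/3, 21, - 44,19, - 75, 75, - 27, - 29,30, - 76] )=[ - 76, - 75, - 44, - 29, - 27, 14/3,19, 21,30 , 75]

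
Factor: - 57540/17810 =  - 42/13  =  - 2^1*3^1*7^1*13^( - 1)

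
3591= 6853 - 3262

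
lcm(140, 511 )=10220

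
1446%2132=1446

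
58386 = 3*19462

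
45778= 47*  974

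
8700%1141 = 713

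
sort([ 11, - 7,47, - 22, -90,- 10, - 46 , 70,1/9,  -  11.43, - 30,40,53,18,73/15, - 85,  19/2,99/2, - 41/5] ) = [ - 90, - 85, - 46, - 30,-22, - 11.43, - 10, - 41/5, - 7, 1/9,73/15, 19/2,11, 18 , 40,47,  99/2,53,70]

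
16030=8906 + 7124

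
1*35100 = 35100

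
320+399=719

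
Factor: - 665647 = -107^1*6221^1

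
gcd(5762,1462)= 86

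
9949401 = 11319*879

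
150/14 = 10+5/7 = 10.71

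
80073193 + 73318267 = 153391460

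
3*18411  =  55233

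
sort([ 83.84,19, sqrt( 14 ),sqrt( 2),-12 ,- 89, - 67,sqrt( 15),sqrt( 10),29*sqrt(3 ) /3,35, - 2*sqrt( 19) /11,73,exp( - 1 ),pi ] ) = [ - 89, - 67, - 12, - 2*sqrt( 19 )/11,exp(-1), sqrt(2 ),pi , sqrt(10),sqrt(14 ), sqrt( 15 ),29*sqrt( 3) /3,19,35,73,  83.84]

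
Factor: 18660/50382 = 10/27=2^1*3^(-3 )*5^1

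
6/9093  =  2/3031 = 0.00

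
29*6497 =188413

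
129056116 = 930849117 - 801793001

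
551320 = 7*78760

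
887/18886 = 887/18886  =  0.05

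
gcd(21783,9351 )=3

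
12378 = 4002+8376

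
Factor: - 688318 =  - 2^1*197^1*1747^1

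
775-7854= - 7079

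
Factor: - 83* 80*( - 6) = 39840 = 2^5*3^1*5^1*83^1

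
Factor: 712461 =3^1*237487^1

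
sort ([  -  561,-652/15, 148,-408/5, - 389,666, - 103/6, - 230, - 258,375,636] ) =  [ -561, - 389, - 258, - 230, - 408/5, - 652/15, - 103/6,148, 375,636,666]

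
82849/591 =82849/591 = 140.18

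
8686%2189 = 2119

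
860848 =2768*311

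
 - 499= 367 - 866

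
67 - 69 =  - 2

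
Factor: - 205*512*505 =- 2^9*5^2*41^1*101^1 = - 53004800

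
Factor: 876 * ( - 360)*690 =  - 217598400=- 2^6*3^4*5^2*23^1*73^1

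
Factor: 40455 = 3^2*5^1*29^1*31^1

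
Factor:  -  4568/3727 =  - 2^3*571^1 * 3727^( -1 )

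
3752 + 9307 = 13059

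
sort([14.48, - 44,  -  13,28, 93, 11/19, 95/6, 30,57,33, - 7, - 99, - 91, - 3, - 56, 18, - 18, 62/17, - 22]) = [- 99,-91, -56, - 44,-22, - 18, - 13, - 7, - 3,  11/19,62/17, 14.48, 95/6, 18 , 28, 30,33, 57, 93]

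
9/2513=9/2513 = 0.00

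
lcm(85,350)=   5950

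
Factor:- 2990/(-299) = 10 = 2^1*5^1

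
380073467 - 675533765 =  - 295460298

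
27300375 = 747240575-719940200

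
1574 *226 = 355724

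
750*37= 27750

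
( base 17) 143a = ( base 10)6130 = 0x17F2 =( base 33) 5KP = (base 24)afa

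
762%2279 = 762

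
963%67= 25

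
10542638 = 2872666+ 7669972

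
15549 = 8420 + 7129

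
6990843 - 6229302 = 761541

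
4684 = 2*2342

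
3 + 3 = 6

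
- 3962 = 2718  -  6680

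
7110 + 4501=11611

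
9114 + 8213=17327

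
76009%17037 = 7861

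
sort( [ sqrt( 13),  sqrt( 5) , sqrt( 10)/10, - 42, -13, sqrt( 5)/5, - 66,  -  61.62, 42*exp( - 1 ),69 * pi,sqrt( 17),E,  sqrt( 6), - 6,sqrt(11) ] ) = [ - 66, -61.62, - 42, - 13, - 6, sqrt( 10 ) /10,  sqrt( 5 ) /5 , sqrt ( 5 ), sqrt( 6),  E , sqrt( 11 ) , sqrt( 13),sqrt (17),42*exp(-1), 69*pi] 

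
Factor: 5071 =11^1*461^1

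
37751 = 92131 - 54380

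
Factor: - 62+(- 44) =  - 2^1*53^1= -106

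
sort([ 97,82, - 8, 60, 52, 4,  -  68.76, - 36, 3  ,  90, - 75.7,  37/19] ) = [ - 75.7, - 68.76, - 36, - 8,37/19, 3, 4,52, 60,82, 90, 97] 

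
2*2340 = 4680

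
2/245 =2/245  =  0.01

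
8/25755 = 8/25755=0.00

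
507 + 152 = 659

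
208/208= 1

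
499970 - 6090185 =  - 5590215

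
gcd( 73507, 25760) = 7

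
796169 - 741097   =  55072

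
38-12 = 26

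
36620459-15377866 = 21242593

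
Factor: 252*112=28224 = 2^6 * 3^2*7^2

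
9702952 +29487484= 39190436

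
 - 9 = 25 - 34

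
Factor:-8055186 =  -2^1*3^1*1342531^1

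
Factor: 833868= 2^2*3^3*7^1*1103^1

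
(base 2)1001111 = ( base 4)1033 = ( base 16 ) 4F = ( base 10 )79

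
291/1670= 291/1670 = 0.17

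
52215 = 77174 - 24959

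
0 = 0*8821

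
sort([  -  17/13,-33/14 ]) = [ - 33/14, - 17/13 ] 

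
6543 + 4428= 10971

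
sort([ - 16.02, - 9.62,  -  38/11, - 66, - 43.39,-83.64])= [ - 83.64, - 66, - 43.39, - 16.02, - 9.62, - 38/11] 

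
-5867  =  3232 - 9099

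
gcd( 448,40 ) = 8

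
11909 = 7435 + 4474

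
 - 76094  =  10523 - 86617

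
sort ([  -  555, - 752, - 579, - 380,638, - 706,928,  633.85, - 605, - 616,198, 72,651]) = [ - 752, - 706, - 616,-605, - 579 , - 555,  -  380, 72,198,633.85,638, 651,928]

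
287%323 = 287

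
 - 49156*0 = 0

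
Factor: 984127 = 984127^1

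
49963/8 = 6245  +  3/8  =  6245.38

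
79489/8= 79489/8 = 9936.12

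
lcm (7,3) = 21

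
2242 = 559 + 1683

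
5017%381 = 64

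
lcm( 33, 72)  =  792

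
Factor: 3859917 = 3^1*101^1 * 12739^1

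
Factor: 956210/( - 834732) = -478105/417366 = - 2^( - 1)*3^( - 3)*5^1*59^(- 1) * 131^(- 1)*95621^1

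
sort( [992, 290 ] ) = [ 290,  992 ] 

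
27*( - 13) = -351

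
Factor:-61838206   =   - 2^1 * 5279^1 * 5857^1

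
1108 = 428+680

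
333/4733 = 333/4733 = 0.07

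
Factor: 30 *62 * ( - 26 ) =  - 48360= - 2^3*3^1 * 5^1*13^1 *31^1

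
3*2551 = 7653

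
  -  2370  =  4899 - 7269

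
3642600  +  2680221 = 6322821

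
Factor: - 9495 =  - 3^2*5^1*211^1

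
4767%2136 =495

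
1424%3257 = 1424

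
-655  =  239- 894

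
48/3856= 3/241  =  0.01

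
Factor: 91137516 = 2^2*3^1 * 109^1*69677^1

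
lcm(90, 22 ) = 990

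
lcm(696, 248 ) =21576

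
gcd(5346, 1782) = 1782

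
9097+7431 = 16528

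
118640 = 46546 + 72094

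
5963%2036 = 1891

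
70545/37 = 1906 + 23/37 = 1906.62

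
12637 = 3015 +9622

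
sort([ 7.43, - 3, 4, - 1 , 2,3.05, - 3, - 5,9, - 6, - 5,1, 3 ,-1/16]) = [ - 6, - 5, - 5,-3, - 3, - 1, - 1/16 , 1, 2,3,3.05,4,7.43, 9 ]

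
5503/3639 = 1+1864/3639 = 1.51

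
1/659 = 1/659 = 0.00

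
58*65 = 3770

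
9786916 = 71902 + 9715014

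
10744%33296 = 10744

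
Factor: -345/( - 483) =5^1*7^( - 1) = 5/7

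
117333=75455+41878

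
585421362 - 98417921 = 487003441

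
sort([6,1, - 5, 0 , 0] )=[  -  5,0,0, 1,6]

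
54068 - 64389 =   -  10321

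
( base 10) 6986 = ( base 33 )6dn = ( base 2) 1101101001010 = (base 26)A8I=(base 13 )3245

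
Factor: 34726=2^1*97^1*179^1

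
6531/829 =7 + 728/829 = 7.88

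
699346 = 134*5219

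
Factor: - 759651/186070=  - 2^( - 1 )*3^1*5^( - 1)*23^( - 1)*313^1 =- 939/230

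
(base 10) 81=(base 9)100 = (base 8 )121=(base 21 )3i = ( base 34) 2d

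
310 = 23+287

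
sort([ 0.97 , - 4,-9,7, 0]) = [- 9, - 4, 0,0.97,7]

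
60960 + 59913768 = 59974728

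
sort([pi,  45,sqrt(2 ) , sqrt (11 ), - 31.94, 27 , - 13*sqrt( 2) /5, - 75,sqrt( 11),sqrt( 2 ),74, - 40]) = [ - 75, - 40, - 31.94,- 13 * sqrt( 2)/5,sqrt( 2 ),sqrt(2),pi, sqrt(11 ), sqrt( 11), 27,45,74 ]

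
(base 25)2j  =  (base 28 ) 2d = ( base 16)45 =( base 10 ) 69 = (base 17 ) 41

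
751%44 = 3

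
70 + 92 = 162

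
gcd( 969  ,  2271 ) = 3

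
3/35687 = 3/35687 = 0.00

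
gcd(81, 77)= 1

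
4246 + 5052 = 9298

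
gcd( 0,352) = 352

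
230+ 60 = 290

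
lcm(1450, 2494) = 62350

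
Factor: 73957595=5^1*19^1*293^1*2657^1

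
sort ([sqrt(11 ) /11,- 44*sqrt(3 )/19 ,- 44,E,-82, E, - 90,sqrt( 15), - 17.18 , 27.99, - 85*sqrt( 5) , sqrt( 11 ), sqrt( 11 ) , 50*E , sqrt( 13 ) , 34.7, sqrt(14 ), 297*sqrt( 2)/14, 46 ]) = [ -85*sqrt( 5),-90, - 82 , - 44,-17.18, - 44*sqrt(3)/19, sqrt( 11)/11,E , E,sqrt (11 ) , sqrt( 11), sqrt(13 ),sqrt( 14 ),sqrt( 15 ), 27.99,297*sqrt( 2 ) /14, 34.7,46,50 *E ]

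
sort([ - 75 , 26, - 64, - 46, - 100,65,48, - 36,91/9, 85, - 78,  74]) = [ - 100 , - 78 , - 75, - 64,  -  46, - 36,91/9, 26 , 48, 65 , 74,85 ] 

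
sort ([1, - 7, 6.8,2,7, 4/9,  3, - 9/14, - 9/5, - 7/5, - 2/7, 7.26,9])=[ - 7, - 9/5, - 7/5, - 9/14, - 2/7, 4/9,1, 2, 3,6.8,7, 7.26,9]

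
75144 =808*93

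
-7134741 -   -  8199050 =1064309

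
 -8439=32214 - 40653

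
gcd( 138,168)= 6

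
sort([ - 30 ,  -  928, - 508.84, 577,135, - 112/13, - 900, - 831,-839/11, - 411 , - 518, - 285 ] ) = [ - 928, - 900 , - 831, - 518,-508.84, - 411, - 285, - 839/11, - 30, - 112/13,135,  577 ] 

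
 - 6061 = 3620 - 9681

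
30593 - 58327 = -27734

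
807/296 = 2 + 215/296 =2.73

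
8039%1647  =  1451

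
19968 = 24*832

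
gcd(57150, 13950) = 450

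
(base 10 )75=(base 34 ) 27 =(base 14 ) 55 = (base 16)4B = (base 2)1001011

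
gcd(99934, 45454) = 2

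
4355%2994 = 1361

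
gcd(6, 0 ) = 6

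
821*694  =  569774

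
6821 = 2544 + 4277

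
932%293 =53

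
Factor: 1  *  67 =67^1 = 67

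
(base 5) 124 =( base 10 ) 39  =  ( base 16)27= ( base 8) 47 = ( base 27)1C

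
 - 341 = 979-1320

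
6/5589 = 2/1863 =0.00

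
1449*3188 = 4619412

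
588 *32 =18816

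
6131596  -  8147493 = -2015897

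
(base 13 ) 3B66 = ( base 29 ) a48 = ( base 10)8534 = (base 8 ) 20526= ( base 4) 2011112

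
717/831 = 239/277 = 0.86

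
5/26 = 5/26 =0.19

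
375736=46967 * 8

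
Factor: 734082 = 2^1*3^1*122347^1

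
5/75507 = 5/75507= 0.00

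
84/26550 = 14/4425 = 0.00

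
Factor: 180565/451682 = 2^( - 1)*5^1*67^1*419^(-1) = 335/838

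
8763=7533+1230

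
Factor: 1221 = 3^1*11^1* 37^1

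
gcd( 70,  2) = 2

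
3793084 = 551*6884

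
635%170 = 125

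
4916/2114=2458/1057= 2.33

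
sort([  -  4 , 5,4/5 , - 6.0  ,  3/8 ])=[ - 6.0, - 4 , 3/8,4/5,  5 ] 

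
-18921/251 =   -  76+155/251 = - 75.38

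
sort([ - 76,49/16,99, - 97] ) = [-97, - 76,49/16, 99]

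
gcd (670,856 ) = 2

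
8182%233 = 27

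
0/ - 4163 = 0/1 = - 0.00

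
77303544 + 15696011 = 92999555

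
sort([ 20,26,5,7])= [ 5,7,20,26]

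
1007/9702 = 1007/9702 = 0.10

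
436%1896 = 436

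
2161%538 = 9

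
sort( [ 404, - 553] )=[ - 553,404]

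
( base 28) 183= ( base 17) 388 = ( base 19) 2f4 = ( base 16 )3f3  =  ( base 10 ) 1011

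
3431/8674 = 3431/8674 = 0.40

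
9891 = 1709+8182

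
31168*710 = 22129280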